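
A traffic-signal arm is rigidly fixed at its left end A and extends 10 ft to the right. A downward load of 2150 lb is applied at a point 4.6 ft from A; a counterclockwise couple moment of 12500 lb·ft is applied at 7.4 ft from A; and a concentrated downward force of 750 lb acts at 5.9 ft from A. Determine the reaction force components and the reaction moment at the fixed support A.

A_x = 0, A_y = 2900 lb, M_A = 1815 lb·ft

ΣF_x = 0: A_x = 0.
ΣF_y = 0: A_y − 2150 − 750 = 0 → A_y = 2900 lb.
ΣM about A: M_A − 2150·4.6 + 12500 − 750·5.9 = 0 → M_A = 1815 lb·ft.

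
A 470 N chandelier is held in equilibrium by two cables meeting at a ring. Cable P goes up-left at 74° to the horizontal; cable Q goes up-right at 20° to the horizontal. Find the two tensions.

T_P = 442.7 N, T_Q = 129.9 N

ΣF_x = 0: −T_P·cos74° + T_Q·cos20° = 0 → T_Q = 0.293327·T_P.
ΣF_y = 0: T_P·sin74° + T_Q·sin20° = 470.
Substitute: T_P·(0.961262 + 0.293327·0.34202) = 470 → T_P = 442.734 ≈ 442.7 N.
Then T_Q = 0.293327 × 442.734 = 129.9 N.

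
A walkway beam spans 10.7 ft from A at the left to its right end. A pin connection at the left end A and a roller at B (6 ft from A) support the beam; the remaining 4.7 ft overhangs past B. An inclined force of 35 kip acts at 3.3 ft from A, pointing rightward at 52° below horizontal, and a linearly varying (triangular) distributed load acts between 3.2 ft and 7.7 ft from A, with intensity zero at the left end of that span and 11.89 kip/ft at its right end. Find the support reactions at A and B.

Resultant of the triangular load: ½ × 11.89 × 4.5 = 26.7525 kip, acting at 6.2 ft from A (one-third of the span from the peak).
ΣM about A: B_y·6 − 35·sin52°·3.3 − (½·11.89·4.5)·6.2 = 0 → B_y = 256.881/6 = 42.8135 ≈ 42.81 kip.
ΣF_y = 0: A_y + 42.8135 − 35·sin52° − ½·11.89·4.5 = 0 → A_y = 11.52 kip.
ΣF_x = 0: A_x + 35·cos52° = 0 → A_x = -21.55 kip.

A_x = -21.55 kip, A_y = 11.52 kip, B_y = 42.81 kip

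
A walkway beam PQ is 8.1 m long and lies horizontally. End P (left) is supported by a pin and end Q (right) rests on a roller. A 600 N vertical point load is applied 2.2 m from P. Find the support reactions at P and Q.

P_x = 0, P_y = 437.0 N, Q_y = 163.0 N

Moments about P: Q_y·8.1 − 600·2.2 = 0 → Q_y = 1320/8.1 = 162.963 ≈ 163.0 N.
ΣF_y = 0: P_y + 162.963 − 600 = 0 → P_y = 437.0 N.
ΣF_x = 0: no horizontal applied forces, so P_x = 0.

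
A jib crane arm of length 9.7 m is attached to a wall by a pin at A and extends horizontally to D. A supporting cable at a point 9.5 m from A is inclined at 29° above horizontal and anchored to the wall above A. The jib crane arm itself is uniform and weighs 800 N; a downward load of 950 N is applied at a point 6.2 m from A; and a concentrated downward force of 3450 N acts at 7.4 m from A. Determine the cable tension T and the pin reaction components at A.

T = 7664 N, A_x = 6703 N, A_y = 1484 N

ΣM about A: T·sin29°·9.5 − 800·4.85 − 950·6.2 − 3450·7.4 = 0 → T = 35300/(9.5·0.48481) = 7664.42 ≈ 7664 N.
ΣF_x = 0: A_x − T·cos29° = 0 → A_x = 7664.42 × 0.87462 = 6703 N.
ΣF_y = 0: A_y + T·sin29° − 800 − 950 − 3450 = 0 → A_y = 5200 − 7664.42 × 0.48481 = 1484 N.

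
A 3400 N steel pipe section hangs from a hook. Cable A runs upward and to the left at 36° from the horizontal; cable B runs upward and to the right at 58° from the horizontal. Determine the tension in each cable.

T_A = 1806 N, T_B = 2757 N

ΣF_x = 0: −T_A·cos36° + T_B·cos58° = 0 → T_B = 1.52668·T_A.
ΣF_y = 0: T_A·sin36° + T_B·sin58° = 3400.
Substitute: T_A·(0.587785 + 1.52668·0.848048) = 3400 → T_A = 1806.13 ≈ 1806 N.
Then T_B = 1.52668 × 1806.13 = 2757 N.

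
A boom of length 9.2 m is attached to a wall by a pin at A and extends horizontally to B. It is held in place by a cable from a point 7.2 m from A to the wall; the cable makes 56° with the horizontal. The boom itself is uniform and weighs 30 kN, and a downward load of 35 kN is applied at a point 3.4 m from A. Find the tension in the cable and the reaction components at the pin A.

ΣM about A: T·sin56°·7.2 − 30·4.6 − 35·3.4 = 0 → T = 257/(7.2·0.829038) = 43.0553 ≈ 43.06 kN.
ΣF_x = 0: A_x − T·cos56° = 0 → A_x = 43.0553 × 0.559193 = 24.08 kN.
ΣF_y = 0: A_y + T·sin56° − 30 − 35 = 0 → A_y = 65 − 43.0553 × 0.829038 = 29.31 kN.

T = 43.06 kN, A_x = 24.08 kN, A_y = 29.31 kN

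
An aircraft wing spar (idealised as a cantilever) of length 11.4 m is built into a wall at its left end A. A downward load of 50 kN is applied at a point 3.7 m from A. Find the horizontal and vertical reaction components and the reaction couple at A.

A_x = 0, A_y = 50.00 kN, M_A = 185.0 kN·m

ΣF_x = 0: A_x = 0.
ΣF_y = 0: A_y − 50 = 0 → A_y = 50.00 kN.
ΣM about A: M_A − 50·3.7 = 0 → M_A = 185.0 kN·m.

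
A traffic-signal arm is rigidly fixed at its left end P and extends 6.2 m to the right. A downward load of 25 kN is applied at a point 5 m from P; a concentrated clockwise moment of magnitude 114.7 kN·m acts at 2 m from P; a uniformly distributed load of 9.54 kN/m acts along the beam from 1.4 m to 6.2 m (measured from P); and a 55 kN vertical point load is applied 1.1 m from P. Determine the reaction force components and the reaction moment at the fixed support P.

Resultant of the distributed load: 9.54 × 4.8 = 45.792 kN at 3.8 m from P.
ΣF_x = 0: P_x = 0.
ΣF_y = 0: P_y − 25 − 9.54·4.8 − 55 = 0 → P_y = 125.8 kN.
ΣM about P: M_P − 25·5 − 114.7 − (9.54·4.8)·3.8 − 55·1.1 = 0 → M_P = 474.2 kN·m.

P_x = 0, P_y = 125.8 kN, M_P = 474.2 kN·m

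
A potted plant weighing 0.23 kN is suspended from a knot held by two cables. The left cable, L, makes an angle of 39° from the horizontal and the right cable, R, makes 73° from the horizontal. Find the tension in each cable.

T_L = 0.07253 kN, T_R = 0.1928 kN

ΣF_x = 0: −T_L·cos39° + T_R·cos73° = 0 → T_R = 2.65808·T_L.
ΣF_y = 0: T_L·sin39° + T_R·sin73° = 0.23.
Substitute: T_L·(0.62932 + 2.65808·0.956305) = 0.23 → T_L = 0.0725265 ≈ 0.07253 kN.
Then T_R = 2.65808 × 0.0725265 = 0.1928 kN.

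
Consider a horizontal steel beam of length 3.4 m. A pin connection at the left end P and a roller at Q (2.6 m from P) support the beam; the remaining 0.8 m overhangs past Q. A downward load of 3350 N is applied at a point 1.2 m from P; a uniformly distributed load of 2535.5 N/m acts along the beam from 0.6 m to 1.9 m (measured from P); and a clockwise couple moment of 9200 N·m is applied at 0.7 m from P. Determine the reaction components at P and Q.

P_x = 0, P_y = -23.15 N, Q_y = 6669 N

Resultant of the distributed load: 2535.5 × 1.3 = 3296.15 N at 1.25 m from P.
Taking moments about P: Q_y·2.6 − 3350·1.2 − (2535.5·1.3)·1.25 − 9200 = 0 → Q_y = 17340.1875/2.6 = 6669.3 ≈ 6669 N.
ΣF_y = 0: P_y + 6669.3 − 3350 − 2535.5·1.3 = 0 → P_y = -23.15 N.
ΣF_x = 0: no horizontal applied forces, so P_x = 0.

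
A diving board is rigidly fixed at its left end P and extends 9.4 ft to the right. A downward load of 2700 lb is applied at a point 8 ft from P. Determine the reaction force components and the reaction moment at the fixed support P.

ΣF_x = 0: P_x = 0.
ΣF_y = 0: P_y − 2700 = 0 → P_y = 2700 lb.
ΣM about P: M_P − 2700·8 = 0 → M_P = 21600 lb·ft.

P_x = 0, P_y = 2700 lb, M_P = 21600 lb·ft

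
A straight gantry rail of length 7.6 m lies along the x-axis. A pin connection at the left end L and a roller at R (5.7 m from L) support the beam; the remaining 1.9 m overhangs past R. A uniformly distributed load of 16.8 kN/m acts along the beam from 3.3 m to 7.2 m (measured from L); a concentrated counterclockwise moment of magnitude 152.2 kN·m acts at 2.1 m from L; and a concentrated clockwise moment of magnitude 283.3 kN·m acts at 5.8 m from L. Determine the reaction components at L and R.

L_x = 0, L_y = -17.83 kN, R_y = 83.35 kN

Resultant of the distributed load: 16.8 × 3.9 = 65.52 kN at 5.25 m from L.
Moments about L: R_y·5.7 − (16.8·3.9)·5.25 + 152.2 − 283.3 = 0 → R_y = 475.08/5.7 = 83.3474 ≈ 83.35 kN.
ΣF_y = 0: L_y + 83.3474 − 16.8·3.9 = 0 → L_y = -17.83 kN.
ΣF_x = 0: no horizontal applied forces, so L_x = 0.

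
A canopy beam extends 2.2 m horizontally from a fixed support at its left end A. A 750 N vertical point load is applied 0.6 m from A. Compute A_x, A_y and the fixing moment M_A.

A_x = 0, A_y = 750.0 N, M_A = 450.0 N·m

ΣF_x = 0: A_x = 0.
ΣF_y = 0: A_y − 750 = 0 → A_y = 750.0 N.
ΣM about A: M_A − 750·0.6 = 0 → M_A = 450.0 N·m.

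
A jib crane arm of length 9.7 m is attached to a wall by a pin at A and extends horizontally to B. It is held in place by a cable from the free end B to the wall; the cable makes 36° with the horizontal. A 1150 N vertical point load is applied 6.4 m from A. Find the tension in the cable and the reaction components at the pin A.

ΣM about A: T·sin36°·9.7 − 1150·6.4 = 0 → T = 7360/(9.7·0.587785) = 1290.89 ≈ 1291 N.
ΣF_x = 0: A_x − T·cos36° = 0 → A_x = 1290.89 × 0.809017 = 1044 N.
ΣF_y = 0: A_y + T·sin36° − 1150 = 0 → A_y = 1150 − 1290.89 × 0.587785 = 391.2 N.

T = 1291 N, A_x = 1044 N, A_y = 391.2 N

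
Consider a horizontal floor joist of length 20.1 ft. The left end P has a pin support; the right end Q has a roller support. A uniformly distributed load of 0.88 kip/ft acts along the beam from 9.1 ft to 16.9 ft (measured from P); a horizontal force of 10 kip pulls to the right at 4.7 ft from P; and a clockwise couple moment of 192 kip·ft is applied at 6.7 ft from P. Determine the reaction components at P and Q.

P_x = -10.00 kip, P_y = -7.128 kip, Q_y = 13.99 kip

Resultant of the distributed load: 0.88 × 7.8 = 6.864 kip at 13 ft from P.
Moments about P: Q_y·20.1 − (0.88·7.8)·13 − 192 = 0 → Q_y = 281.232/20.1 = 13.9916 ≈ 13.99 kip.
ΣF_y = 0: P_y + 13.9916 − 0.88·7.8 = 0 → P_y = -7.128 kip.
ΣF_x = 0: P_x + 10 = 0 → P_x = -10.00 kip.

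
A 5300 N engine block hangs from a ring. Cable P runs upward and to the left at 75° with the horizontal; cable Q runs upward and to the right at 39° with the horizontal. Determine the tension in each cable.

T_P = 4509 N, T_Q = 1502 N

ΣF_x = 0: −T_P·cos75° + T_Q·cos39° = 0 → T_Q = 0.333038·T_P.
ΣF_y = 0: T_P·sin75° + T_Q·sin39° = 5300.
Substitute: T_P·(0.965926 + 0.333038·0.62932) = 5300 → T_P = 4508.67 ≈ 4509 N.
Then T_Q = 0.333038 × 4508.67 = 1502 N.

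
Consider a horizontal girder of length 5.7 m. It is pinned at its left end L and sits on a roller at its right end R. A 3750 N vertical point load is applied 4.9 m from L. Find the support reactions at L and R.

L_x = 0, L_y = 526.3 N, R_y = 3224 N

Moments about L: R_y·5.7 − 3750·4.9 = 0 → R_y = 18375/5.7 = 3223.68 ≈ 3224 N.
ΣF_y = 0: L_y + 3223.68 − 3750 = 0 → L_y = 526.3 N.
ΣF_x = 0: no horizontal applied forces, so L_x = 0.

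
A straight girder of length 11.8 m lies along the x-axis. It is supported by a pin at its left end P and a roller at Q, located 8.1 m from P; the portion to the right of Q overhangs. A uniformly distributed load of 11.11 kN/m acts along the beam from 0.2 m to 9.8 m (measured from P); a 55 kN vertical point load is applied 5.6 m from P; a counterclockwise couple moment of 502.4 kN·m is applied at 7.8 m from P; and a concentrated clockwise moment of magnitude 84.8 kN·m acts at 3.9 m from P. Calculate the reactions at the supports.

Resultant of the distributed load: 11.11 × 9.6 = 106.656 kN at 5 m from P.
ΣM about P: Q_y·8.1 − (11.11·9.6)·5 − 55·5.6 + 502.4 − 84.8 = 0 → Q_y = 423.68/8.1 = 52.3062 ≈ 52.31 kN.
ΣF_y = 0: P_y + 52.3062 − 11.11·9.6 − 55 = 0 → P_y = 109.3 kN.
ΣF_x = 0: no horizontal applied forces, so P_x = 0.

P_x = 0, P_y = 109.3 kN, Q_y = 52.31 kN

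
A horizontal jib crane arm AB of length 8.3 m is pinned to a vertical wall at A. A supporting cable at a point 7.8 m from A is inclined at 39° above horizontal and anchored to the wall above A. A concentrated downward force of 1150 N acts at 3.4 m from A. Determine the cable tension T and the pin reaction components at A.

T = 796.5 N, A_x = 619.0 N, A_y = 648.7 N

ΣM about A: T·sin39°·7.8 − 1150·3.4 = 0 → T = 3910/(7.8·0.62932) = 796.546 ≈ 796.5 N.
ΣF_x = 0: A_x − T·cos39° = 0 → A_x = 796.546 × 0.777146 = 619.0 N.
ΣF_y = 0: A_y + T·sin39° − 1150 = 0 → A_y = 1150 − 796.546 × 0.62932 = 648.7 N.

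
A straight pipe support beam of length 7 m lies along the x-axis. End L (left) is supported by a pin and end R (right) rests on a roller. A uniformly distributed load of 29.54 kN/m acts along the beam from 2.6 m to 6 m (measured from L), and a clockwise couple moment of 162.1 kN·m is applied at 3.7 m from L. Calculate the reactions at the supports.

L_x = 0, L_y = 15.58 kN, R_y = 84.85 kN

Resultant of the distributed load: 29.54 × 3.4 = 100.436 kN at 4.3 m from L.
Taking moments about L: R_y·7 − (29.54·3.4)·4.3 − 162.1 = 0 → R_y = 593.9748/7 = 84.8535 ≈ 84.85 kN.
ΣF_y = 0: L_y + 84.8535 − 29.54·3.4 = 0 → L_y = 15.58 kN.
ΣF_x = 0: no horizontal applied forces, so L_x = 0.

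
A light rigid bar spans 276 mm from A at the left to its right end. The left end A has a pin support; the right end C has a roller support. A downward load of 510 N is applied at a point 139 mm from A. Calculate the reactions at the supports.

A_x = 0, A_y = 253.2 N, C_y = 256.8 N

Taking moments about A: C_y·276 − 510·139 = 0 → C_y = 70890/276 = 256.848 ≈ 256.8 N.
ΣF_y = 0: A_y + 256.848 − 510 = 0 → A_y = 253.2 N.
ΣF_x = 0: no horizontal applied forces, so A_x = 0.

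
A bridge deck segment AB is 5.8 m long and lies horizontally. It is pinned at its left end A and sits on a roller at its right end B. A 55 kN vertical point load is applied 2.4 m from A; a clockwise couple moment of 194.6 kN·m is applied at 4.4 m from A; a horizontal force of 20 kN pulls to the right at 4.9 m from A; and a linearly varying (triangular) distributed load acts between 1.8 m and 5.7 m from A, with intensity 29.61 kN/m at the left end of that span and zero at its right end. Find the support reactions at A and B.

A_x = -20.00 kN, A_y = 25.57 kN, B_y = 87.17 kN

Resultant of the triangular load: ½ × 29.61 × 3.9 = 57.7395 kN, acting at 3.1 m from A (one-third of the span from the peak).
ΣM about A: B_y·5.8 − 55·2.4 − 194.6 − (½·29.61·3.9)·3.1 = 0 → B_y = 505.59245/5.8 = 87.1711 ≈ 87.17 kN.
ΣF_y = 0: A_y + 87.1711 − 55 − ½·29.61·3.9 = 0 → A_y = 25.57 kN.
ΣF_x = 0: A_x + 20 = 0 → A_x = -20.00 kN.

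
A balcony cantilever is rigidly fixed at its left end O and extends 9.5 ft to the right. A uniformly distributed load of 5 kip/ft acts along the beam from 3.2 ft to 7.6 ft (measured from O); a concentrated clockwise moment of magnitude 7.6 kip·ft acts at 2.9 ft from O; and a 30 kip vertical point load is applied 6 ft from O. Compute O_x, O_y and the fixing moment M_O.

O_x = 0, O_y = 52.00 kip, M_O = 306.4 kip·ft

Resultant of the distributed load: 5 × 4.4 = 22 kip at 5.4 ft from O.
ΣF_x = 0: O_x = 0.
ΣF_y = 0: O_y − 5·4.4 − 30 = 0 → O_y = 52.00 kip.
ΣM about O: M_O − (5·4.4)·5.4 − 7.6 − 30·6 = 0 → M_O = 306.4 kip·ft.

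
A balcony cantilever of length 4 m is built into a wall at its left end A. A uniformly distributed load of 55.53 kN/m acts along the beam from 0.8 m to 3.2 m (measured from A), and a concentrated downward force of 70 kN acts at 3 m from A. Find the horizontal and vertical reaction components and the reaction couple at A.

Resultant of the distributed load: 55.53 × 2.4 = 133.272 kN at 2 m from A.
ΣF_x = 0: A_x = 0.
ΣF_y = 0: A_y − 55.53·2.4 − 70 = 0 → A_y = 203.3 kN.
ΣM about A: M_A − (55.53·2.4)·2 − 70·3 = 0 → M_A = 476.5 kN·m.

A_x = 0, A_y = 203.3 kN, M_A = 476.5 kN·m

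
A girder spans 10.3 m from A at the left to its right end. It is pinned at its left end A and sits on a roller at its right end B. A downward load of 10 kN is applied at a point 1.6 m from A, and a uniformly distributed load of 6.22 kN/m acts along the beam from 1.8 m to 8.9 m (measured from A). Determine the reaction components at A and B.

A_x = 0, A_y = 29.67 kN, B_y = 24.49 kN

Resultant of the distributed load: 6.22 × 7.1 = 44.162 kN at 5.35 m from A.
Taking moments about A: B_y·10.3 − 10·1.6 − (6.22·7.1)·5.35 = 0 → B_y = 252.2667/10.3 = 24.4919 ≈ 24.49 kN.
ΣF_y = 0: A_y + 24.4919 − 10 − 6.22·7.1 = 0 → A_y = 29.67 kN.
ΣF_x = 0: no horizontal applied forces, so A_x = 0.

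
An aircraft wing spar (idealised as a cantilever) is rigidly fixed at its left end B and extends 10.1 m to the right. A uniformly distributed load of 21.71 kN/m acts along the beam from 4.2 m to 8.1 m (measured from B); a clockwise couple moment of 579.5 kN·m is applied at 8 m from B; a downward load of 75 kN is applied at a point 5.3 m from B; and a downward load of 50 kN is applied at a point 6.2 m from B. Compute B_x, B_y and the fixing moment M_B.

B_x = 0, B_y = 209.7 kN, M_B = 1808 kN·m

Resultant of the distributed load: 21.71 × 3.9 = 84.669 kN at 6.15 m from B.
ΣF_x = 0: B_x = 0.
ΣF_y = 0: B_y − 21.71·3.9 − 75 − 50 = 0 → B_y = 209.7 kN.
ΣM about B: M_B − (21.71·3.9)·6.15 − 579.5 − 75·5.3 − 50·6.2 = 0 → M_B = 1808 kN·m.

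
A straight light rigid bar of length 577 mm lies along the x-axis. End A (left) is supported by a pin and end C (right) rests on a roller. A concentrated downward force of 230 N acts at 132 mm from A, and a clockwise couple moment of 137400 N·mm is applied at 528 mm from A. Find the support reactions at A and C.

A_x = 0, A_y = -60.75 N, C_y = 290.7 N

ΣM about A: C_y·577 − 230·132 − 137400 = 0 → C_y = 167760/577 = 290.745 ≈ 290.7 N.
ΣF_y = 0: A_y + 290.745 − 230 = 0 → A_y = -60.75 N.
ΣF_x = 0: no horizontal applied forces, so A_x = 0.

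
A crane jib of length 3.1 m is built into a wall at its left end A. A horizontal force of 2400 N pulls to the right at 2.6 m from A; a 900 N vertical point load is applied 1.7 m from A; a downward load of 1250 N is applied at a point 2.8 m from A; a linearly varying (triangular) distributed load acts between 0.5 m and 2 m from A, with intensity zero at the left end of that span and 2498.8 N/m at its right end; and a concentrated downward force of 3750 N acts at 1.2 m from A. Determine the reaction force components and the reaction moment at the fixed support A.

A_x = -2400 N, A_y = 7774 N, M_A = 12340 N·m

Resultant of the triangular load: ½ × 2498.8 × 1.5 = 1874.1 N, acting at 1.5 m from A (one-third of the span from the peak).
ΣF_x = 0: A_x + 2400 = 0 → A_x = -2400 N.
ΣF_y = 0: A_y − 900 − 1250 − ½·2498.8·1.5 − 3750 = 0 → A_y = 7774 N.
ΣM about A: M_A − 900·1.7 − 1250·2.8 − (½·2498.8·1.5)·1.5 − 3750·1.2 = 0 → M_A = 12340 N·m.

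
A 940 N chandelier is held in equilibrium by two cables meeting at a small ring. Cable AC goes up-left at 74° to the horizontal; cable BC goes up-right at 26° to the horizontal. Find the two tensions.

ΣF_x = 0: −T_AC·cos74° + T_BC·cos26° = 0 → T_BC = 0.306675·T_AC.
ΣF_y = 0: T_AC·sin74° + T_BC·sin26° = 940.
Substitute: T_AC·(0.961262 + 0.306675·0.438371) = 940 → T_AC = 857.9 N.
Then T_BC = 0.306675 × 857.9 = 263.1 N.

T_AC = 857.9 N, T_BC = 263.1 N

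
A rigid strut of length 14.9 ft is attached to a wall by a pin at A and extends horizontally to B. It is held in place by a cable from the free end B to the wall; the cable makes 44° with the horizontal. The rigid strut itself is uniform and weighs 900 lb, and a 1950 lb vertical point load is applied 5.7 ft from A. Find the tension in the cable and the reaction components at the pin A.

T = 1722 lb, A_x = 1238 lb, A_y = 1654 lb

ΣM about A: T·sin44°·14.9 − 900·7.45 − 1950·5.7 = 0 → T = 17820/(14.9·0.694658) = 1721.67 ≈ 1722 lb.
ΣF_x = 0: A_x − T·cos44° = 0 → A_x = 1721.67 × 0.71934 = 1238 lb.
ΣF_y = 0: A_y + T·sin44° − 900 − 1950 = 0 → A_y = 2850 − 1721.67 × 0.694658 = 1654 lb.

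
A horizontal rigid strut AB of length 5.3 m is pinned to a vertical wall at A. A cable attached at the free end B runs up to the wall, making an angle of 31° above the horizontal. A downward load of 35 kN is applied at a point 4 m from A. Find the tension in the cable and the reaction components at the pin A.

T = 51.29 kN, A_x = 43.96 kN, A_y = 8.585 kN

ΣM about A: T·sin31°·5.3 − 35·4 = 0 → T = 140/(5.3·0.515038) = 51.2877 ≈ 51.29 kN.
ΣF_x = 0: A_x − T·cos31° = 0 → A_x = 51.2877 × 0.857167 = 43.96 kN.
ΣF_y = 0: A_y + T·sin31° − 35 = 0 → A_y = 35 − 51.2877 × 0.515038 = 8.585 kN.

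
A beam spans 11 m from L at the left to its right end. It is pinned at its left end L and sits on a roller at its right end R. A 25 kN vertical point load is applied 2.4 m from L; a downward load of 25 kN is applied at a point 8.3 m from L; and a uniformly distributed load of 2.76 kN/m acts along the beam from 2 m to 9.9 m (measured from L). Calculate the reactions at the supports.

Resultant of the distributed load: 2.76 × 7.9 = 21.804 kN at 5.95 m from L.
ΣM about L: R_y·11 − 25·2.4 − 25·8.3 − (2.76·7.9)·5.95 = 0 → R_y = 397.2338/11 = 36.1122 ≈ 36.11 kN.
ΣF_y = 0: L_y + 36.1122 − 25 − 25 − 2.76·7.9 = 0 → L_y = 35.69 kN.
ΣF_x = 0: no horizontal applied forces, so L_x = 0.

L_x = 0, L_y = 35.69 kN, R_y = 36.11 kN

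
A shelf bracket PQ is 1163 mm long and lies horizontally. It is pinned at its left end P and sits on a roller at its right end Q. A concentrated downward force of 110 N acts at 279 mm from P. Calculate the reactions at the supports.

Moments about P: Q_y·1163 − 110·279 = 0 → Q_y = 30690/1163 = 26.3887 ≈ 26.39 N.
ΣF_y = 0: P_y + 26.3887 − 110 = 0 → P_y = 83.61 N.
ΣF_x = 0: no horizontal applied forces, so P_x = 0.

P_x = 0, P_y = 83.61 N, Q_y = 26.39 N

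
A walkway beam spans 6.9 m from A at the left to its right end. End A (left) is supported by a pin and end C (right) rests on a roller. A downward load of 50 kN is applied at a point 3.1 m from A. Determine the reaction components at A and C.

A_x = 0, A_y = 27.54 kN, C_y = 22.46 kN

Moments about A: C_y·6.9 − 50·3.1 = 0 → C_y = 155/6.9 = 22.4638 ≈ 22.46 kN.
ΣF_y = 0: A_y + 22.4638 − 50 = 0 → A_y = 27.54 kN.
ΣF_x = 0: no horizontal applied forces, so A_x = 0.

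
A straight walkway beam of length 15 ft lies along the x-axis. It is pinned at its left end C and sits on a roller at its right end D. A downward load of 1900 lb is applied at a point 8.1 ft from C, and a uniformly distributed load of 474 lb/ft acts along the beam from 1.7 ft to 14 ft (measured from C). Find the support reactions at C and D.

C_x = 0, C_y = 3653 lb, D_y = 4077 lb

Resultant of the distributed load: 474 × 12.3 = 5830.2 lb at 7.85 ft from C.
ΣM about C: D_y·15 − 1900·8.1 − (474·12.3)·7.85 = 0 → D_y = 61157.07/15 = 4077.14 ≈ 4077 lb.
ΣF_y = 0: C_y + 4077.14 − 1900 − 474·12.3 = 0 → C_y = 3653 lb.
ΣF_x = 0: no horizontal applied forces, so C_x = 0.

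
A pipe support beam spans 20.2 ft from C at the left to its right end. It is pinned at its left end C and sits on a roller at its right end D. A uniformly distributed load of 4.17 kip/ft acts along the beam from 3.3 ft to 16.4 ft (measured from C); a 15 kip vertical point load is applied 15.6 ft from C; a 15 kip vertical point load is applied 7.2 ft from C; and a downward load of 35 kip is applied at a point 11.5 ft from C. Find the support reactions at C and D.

Resultant of the distributed load: 4.17 × 13.1 = 54.627 kip at 9.85 ft from C.
ΣM about C: D_y·20.2 − (4.17·13.1)·9.85 − 15·15.6 − 15·7.2 − 35·11.5 = 0 → D_y = 1282.57595/20.2 = 63.4939 ≈ 63.49 kip.
ΣF_y = 0: C_y + 63.4939 − 4.17·13.1 − 15 − 15 − 35 = 0 → C_y = 56.13 kip.
ΣF_x = 0: no horizontal applied forces, so C_x = 0.

C_x = 0, C_y = 56.13 kip, D_y = 63.49 kip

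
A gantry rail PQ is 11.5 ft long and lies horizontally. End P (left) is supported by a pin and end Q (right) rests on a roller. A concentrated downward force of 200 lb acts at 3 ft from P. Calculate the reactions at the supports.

Taking moments about P: Q_y·11.5 − 200·3 = 0 → Q_y = 600/11.5 = 52.1739 ≈ 52.17 lb.
ΣF_y = 0: P_y + 52.1739 − 200 = 0 → P_y = 147.8 lb.
ΣF_x = 0: no horizontal applied forces, so P_x = 0.

P_x = 0, P_y = 147.8 lb, Q_y = 52.17 lb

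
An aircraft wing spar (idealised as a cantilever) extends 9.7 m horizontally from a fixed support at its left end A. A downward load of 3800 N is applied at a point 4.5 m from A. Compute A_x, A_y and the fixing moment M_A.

ΣF_x = 0: A_x = 0.
ΣF_y = 0: A_y − 3800 = 0 → A_y = 3800 N.
ΣM about A: M_A − 3800·4.5 = 0 → M_A = 17100 N·m.

A_x = 0, A_y = 3800 N, M_A = 17100 N·m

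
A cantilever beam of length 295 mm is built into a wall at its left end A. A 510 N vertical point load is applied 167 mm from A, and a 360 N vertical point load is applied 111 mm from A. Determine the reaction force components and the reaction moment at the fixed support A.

ΣF_x = 0: A_x = 0.
ΣF_y = 0: A_y − 510 − 360 = 0 → A_y = 870.0 N.
ΣM about A: M_A − 510·167 − 360·111 = 0 → M_A = 125100 N·mm.

A_x = 0, A_y = 870.0 N, M_A = 125100 N·mm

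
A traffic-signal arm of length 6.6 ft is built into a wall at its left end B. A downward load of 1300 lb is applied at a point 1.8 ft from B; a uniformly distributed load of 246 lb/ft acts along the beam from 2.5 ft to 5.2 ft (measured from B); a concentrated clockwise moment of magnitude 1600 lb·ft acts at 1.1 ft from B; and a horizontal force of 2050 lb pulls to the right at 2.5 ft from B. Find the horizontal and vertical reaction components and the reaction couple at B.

Resultant of the distributed load: 246 × 2.7 = 664.2 lb at 3.85 ft from B.
ΣF_x = 0: B_x + 2050 = 0 → B_x = -2050 lb.
ΣF_y = 0: B_y − 1300 − 246·2.7 = 0 → B_y = 1964 lb.
ΣM about B: M_B − 1300·1.8 − (246·2.7)·3.85 − 1600 = 0 → M_B = 6497 lb·ft.

B_x = -2050 lb, B_y = 1964 lb, M_B = 6497 lb·ft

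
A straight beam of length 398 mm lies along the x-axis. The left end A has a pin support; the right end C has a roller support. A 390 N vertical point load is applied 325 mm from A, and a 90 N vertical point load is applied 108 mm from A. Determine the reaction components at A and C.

ΣM about A: C_y·398 − 390·325 − 90·108 = 0 → C_y = 136470/398 = 342.889 ≈ 342.9 N.
ΣF_y = 0: A_y + 342.889 − 390 − 90 = 0 → A_y = 137.1 N.
ΣF_x = 0: no horizontal applied forces, so A_x = 0.

A_x = 0, A_y = 137.1 N, C_y = 342.9 N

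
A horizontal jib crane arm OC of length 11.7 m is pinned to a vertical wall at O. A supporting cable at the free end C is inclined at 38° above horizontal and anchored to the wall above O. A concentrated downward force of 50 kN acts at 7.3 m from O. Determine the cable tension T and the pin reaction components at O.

ΣM about O: T·sin38°·11.7 − 50·7.3 = 0 → T = 365/(11.7·0.615661) = 50.6717 ≈ 50.67 kN.
ΣF_x = 0: O_x − T·cos38° = 0 → O_x = 50.6717 × 0.788011 = 39.93 kN.
ΣF_y = 0: O_y + T·sin38° − 50 = 0 → O_y = 50 − 50.6717 × 0.615661 = 18.80 kN.

T = 50.67 kN, O_x = 39.93 kN, O_y = 18.80 kN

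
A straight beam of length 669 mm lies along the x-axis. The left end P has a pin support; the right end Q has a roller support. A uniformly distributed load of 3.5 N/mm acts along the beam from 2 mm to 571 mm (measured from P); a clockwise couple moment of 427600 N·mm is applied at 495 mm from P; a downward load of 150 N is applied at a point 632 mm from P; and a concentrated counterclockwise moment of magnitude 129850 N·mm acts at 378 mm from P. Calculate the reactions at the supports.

Resultant of the distributed load: 3.5 × 569 = 1991.5 N at 286.5 mm from P.
Moments about P: Q_y·669 − (3.5·569)·286.5 − 427600 − 150·632 + 129850 = 0 → Q_y = 963114.75/669 = 1439.63 ≈ 1440 N.
ΣF_y = 0: P_y + 1439.63 − 3.5·569 − 150 = 0 → P_y = 701.9 N.
ΣF_x = 0: no horizontal applied forces, so P_x = 0.

P_x = 0, P_y = 701.9 N, Q_y = 1440 N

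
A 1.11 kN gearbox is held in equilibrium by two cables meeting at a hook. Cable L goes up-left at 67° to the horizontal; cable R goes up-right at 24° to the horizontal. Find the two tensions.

ΣF_x = 0: −T_L·cos67° + T_R·cos24° = 0 → T_R = 0.427708·T_L.
ΣF_y = 0: T_L·sin67° + T_R·sin24° = 1.11.
Substitute: T_L·(0.920505 + 0.427708·0.406737) = 1.11 → T_L = 1.01419 ≈ 1.014 kN.
Then T_R = 0.427708 × 1.01419 = 0.4338 kN.

T_L = 1.014 kN, T_R = 0.4338 kN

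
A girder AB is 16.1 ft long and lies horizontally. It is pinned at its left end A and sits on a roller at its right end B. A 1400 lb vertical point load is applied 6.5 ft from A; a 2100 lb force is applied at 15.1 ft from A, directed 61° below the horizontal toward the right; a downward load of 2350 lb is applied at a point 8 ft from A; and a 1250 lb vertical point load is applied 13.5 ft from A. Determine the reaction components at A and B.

ΣM about A: B_y·16.1 − 1400·6.5 − 2100·sin61°·15.1 − 2350·8 − 1250·13.5 = 0 → B_y = 72509.2/16.1 = 4503.68 ≈ 4504 lb.
ΣF_y = 0: A_y + 4503.68 − 1400 − 2100·sin61° − 2350 − 1250 = 0 → A_y = 2333 lb.
ΣF_x = 0: A_x + 2100·cos61° = 0 → A_x = -1018 lb.

A_x = -1018 lb, A_y = 2333 lb, B_y = 4504 lb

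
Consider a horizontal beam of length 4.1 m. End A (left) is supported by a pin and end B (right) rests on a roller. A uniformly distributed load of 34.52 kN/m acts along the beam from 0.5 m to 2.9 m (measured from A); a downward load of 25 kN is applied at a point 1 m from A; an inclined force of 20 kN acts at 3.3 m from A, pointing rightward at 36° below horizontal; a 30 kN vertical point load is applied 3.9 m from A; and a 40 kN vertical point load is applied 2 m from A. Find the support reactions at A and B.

A_x = -16.18 kN, A_y = 91.64 kN, B_y = 97.96 kN

Resultant of the distributed load: 34.52 × 2.4 = 82.848 kN at 1.7 m from A.
Taking moments about A: B_y·4.1 − (34.52·2.4)·1.7 − 25·1 − 20·sin36°·3.3 − 30·3.9 − 40·2 = 0 → B_y = 401.635/4.1 = 97.9598 ≈ 97.96 kN.
ΣF_y = 0: A_y + 97.9598 − 34.52·2.4 − 25 − 20·sin36° − 30 − 40 = 0 → A_y = 91.64 kN.
ΣF_x = 0: A_x + 20·cos36° = 0 → A_x = -16.18 kN.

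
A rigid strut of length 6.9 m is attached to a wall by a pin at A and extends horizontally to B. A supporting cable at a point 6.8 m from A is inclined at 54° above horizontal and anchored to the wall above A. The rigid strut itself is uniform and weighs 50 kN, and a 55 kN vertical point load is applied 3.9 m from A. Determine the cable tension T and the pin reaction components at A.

ΣM about A: T·sin54°·6.8 − 50·3.45 − 55·3.9 = 0 → T = 387/(6.8·0.809017) = 70.3468 ≈ 70.35 kN.
ΣF_x = 0: A_x − T·cos54° = 0 → A_x = 70.3468 × 0.587785 = 41.35 kN.
ΣF_y = 0: A_y + T·sin54° − 50 − 55 = 0 → A_y = 105 − 70.3468 × 0.809017 = 48.09 kN.

T = 70.35 kN, A_x = 41.35 kN, A_y = 48.09 kN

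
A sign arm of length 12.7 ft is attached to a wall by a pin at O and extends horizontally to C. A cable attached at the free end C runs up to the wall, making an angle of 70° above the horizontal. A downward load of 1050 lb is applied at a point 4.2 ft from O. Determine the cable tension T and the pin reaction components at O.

T = 369.5 lb, O_x = 126.4 lb, O_y = 702.8 lb

ΣM about O: T·sin70°·12.7 − 1050·4.2 = 0 → T = 4410/(12.7·0.939693) = 369.529 ≈ 369.5 lb.
ΣF_x = 0: O_x − T·cos70° = 0 → O_x = 369.529 × 0.34202 = 126.4 lb.
ΣF_y = 0: O_y + T·sin70° − 1050 = 0 → O_y = 1050 − 369.529 × 0.939693 = 702.8 lb.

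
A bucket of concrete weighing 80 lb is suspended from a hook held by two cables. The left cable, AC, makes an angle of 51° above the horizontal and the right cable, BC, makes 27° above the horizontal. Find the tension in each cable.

ΣF_x = 0: −T_AC·cos51° + T_BC·cos27° = 0 → T_BC = 0.706303·T_AC.
ΣF_y = 0: T_AC·sin51° + T_BC·sin27° = 80.
Substitute: T_AC·(0.777146 + 0.706303·0.45399) = 80 → T_AC = 72.873 ≈ 72.87 lb.
Then T_BC = 0.706303 × 72.873 = 51.47 lb.

T_AC = 72.87 lb, T_BC = 51.47 lb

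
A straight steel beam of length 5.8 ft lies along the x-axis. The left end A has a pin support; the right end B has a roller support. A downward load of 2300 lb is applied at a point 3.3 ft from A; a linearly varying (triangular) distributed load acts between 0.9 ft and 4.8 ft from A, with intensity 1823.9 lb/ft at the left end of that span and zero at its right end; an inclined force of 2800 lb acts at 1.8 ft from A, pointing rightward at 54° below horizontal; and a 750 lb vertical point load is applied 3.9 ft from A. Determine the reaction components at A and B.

Resultant of the triangular load: ½ × 1823.9 × 3.9 = 3556.605 lb, acting at 2.2 ft from A (one-third of the span from the peak).
ΣM about A: B_y·5.8 − 2300·3.3 − (½·1823.9·3.9)·2.2 − 2800·sin54°·1.8 − 750·3.9 = 0 → B_y = 22417/5.8 = 3865 lb.
ΣF_y = 0: A_y + 3865 − 2300 − ½·1823.9·3.9 − 2800·sin54° − 750 = 0 → A_y = 5007 lb.
ΣF_x = 0: A_x + 2800·cos54° = 0 → A_x = -1646 lb.

A_x = -1646 lb, A_y = 5007 lb, B_y = 3865 lb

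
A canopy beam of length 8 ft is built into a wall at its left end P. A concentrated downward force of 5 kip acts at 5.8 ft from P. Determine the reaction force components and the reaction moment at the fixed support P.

P_x = 0, P_y = 5.000 kip, M_P = 29.00 kip·ft

ΣF_x = 0: P_x = 0.
ΣF_y = 0: P_y − 5 = 0 → P_y = 5.000 kip.
ΣM about P: M_P − 5·5.8 = 0 → M_P = 29.00 kip·ft.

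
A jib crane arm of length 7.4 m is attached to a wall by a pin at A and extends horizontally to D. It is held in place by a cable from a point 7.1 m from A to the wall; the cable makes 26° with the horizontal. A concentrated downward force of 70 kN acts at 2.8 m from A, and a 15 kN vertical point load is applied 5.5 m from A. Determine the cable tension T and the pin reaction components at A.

ΣM about A: T·sin26°·7.1 − 70·2.8 − 15·5.5 = 0 → T = 278.5/(7.1·0.438371) = 89.4798 ≈ 89.48 kN.
ΣF_x = 0: A_x − T·cos26° = 0 → A_x = 89.4798 × 0.898794 = 80.42 kN.
ΣF_y = 0: A_y + T·sin26° − 70 − 15 = 0 → A_y = 85 − 89.4798 × 0.438371 = 45.77 kN.

T = 89.48 kN, A_x = 80.42 kN, A_y = 45.77 kN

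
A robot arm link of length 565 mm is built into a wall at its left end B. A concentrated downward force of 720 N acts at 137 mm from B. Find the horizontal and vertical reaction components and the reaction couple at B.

B_x = 0, B_y = 720.0 N, M_B = 98640 N·mm

ΣF_x = 0: B_x = 0.
ΣF_y = 0: B_y − 720 = 0 → B_y = 720.0 N.
ΣM about B: M_B − 720·137 = 0 → M_B = 98640 N·mm.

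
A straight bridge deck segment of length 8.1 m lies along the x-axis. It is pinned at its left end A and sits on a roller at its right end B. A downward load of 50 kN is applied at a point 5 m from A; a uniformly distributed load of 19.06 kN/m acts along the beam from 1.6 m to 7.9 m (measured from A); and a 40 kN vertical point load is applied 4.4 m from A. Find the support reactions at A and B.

A_x = 0, A_y = 87.07 kN, B_y = 123.0 kN

Resultant of the distributed load: 19.06 × 6.3 = 120.078 kN at 4.75 m from A.
ΣM about A: B_y·8.1 − 50·5 − (19.06·6.3)·4.75 − 40·4.4 = 0 → B_y = 996.3705/8.1 = 123.009 ≈ 123.0 kN.
ΣF_y = 0: A_y + 123.009 − 50 − 19.06·6.3 − 40 = 0 → A_y = 87.07 kN.
ΣF_x = 0: no horizontal applied forces, so A_x = 0.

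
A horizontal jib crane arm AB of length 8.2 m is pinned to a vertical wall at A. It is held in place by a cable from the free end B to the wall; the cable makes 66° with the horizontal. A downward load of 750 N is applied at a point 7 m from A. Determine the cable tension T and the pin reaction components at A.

ΣM about A: T·sin66°·8.2 − 750·7 = 0 → T = 5250/(8.2·0.913545) = 700.835 ≈ 700.8 N.
ΣF_x = 0: A_x − T·cos66° = 0 → A_x = 700.835 × 0.406737 = 285.1 N.
ΣF_y = 0: A_y + T·sin66° − 750 = 0 → A_y = 750 − 700.835 × 0.913545 = 109.8 N.

T = 700.8 N, A_x = 285.1 N, A_y = 109.8 N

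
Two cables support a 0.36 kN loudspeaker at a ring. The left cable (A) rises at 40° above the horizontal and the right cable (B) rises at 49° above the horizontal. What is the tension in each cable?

ΣF_x = 0: −T_A·cos40° + T_B·cos49° = 0 → T_B = 1.16765·T_A.
ΣF_y = 0: T_A·sin40° + T_B·sin49° = 0.36.
Substitute: T_A·(0.642788 + 1.16765·0.75471) = 0.36 → T_A = 0.236217 ≈ 0.2362 kN.
Then T_B = 1.16765 × 0.236217 = 0.2758 kN.

T_A = 0.2362 kN, T_B = 0.2758 kN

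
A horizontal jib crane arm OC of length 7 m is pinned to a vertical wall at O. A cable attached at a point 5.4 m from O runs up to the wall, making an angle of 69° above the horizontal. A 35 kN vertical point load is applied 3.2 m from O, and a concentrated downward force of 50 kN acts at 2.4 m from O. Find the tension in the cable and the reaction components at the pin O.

T = 46.02 kN, O_x = 16.49 kN, O_y = 42.04 kN

ΣM about O: T·sin69°·5.4 − 35·3.2 − 50·2.4 = 0 → T = 232/(5.4·0.93358) = 46.0196 ≈ 46.02 kN.
ΣF_x = 0: O_x − T·cos69° = 0 → O_x = 46.0196 × 0.358368 = 16.49 kN.
ΣF_y = 0: O_y + T·sin69° − 35 − 50 = 0 → O_y = 85 − 46.0196 × 0.93358 = 42.04 kN.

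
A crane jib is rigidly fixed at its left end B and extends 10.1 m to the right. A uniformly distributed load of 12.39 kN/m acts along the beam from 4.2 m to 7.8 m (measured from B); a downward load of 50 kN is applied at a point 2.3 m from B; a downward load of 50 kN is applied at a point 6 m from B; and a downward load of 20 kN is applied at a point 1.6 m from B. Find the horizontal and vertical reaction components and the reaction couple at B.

B_x = 0, B_y = 164.6 kN, M_B = 714.6 kN·m

Resultant of the distributed load: 12.39 × 3.6 = 44.604 kN at 6 m from B.
ΣF_x = 0: B_x = 0.
ΣF_y = 0: B_y − 12.39·3.6 − 50 − 50 − 20 = 0 → B_y = 164.6 kN.
ΣM about B: M_B − (12.39·3.6)·6 − 50·2.3 − 50·6 − 20·1.6 = 0 → M_B = 714.6 kN·m.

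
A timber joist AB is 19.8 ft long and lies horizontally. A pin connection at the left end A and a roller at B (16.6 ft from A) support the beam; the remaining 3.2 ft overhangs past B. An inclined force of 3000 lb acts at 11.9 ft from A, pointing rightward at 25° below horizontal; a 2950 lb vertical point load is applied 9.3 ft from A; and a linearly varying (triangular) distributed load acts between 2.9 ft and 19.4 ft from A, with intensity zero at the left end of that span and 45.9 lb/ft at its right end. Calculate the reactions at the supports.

Resultant of the triangular load: ½ × 45.9 × 16.5 = 378.675 lb, acting at 13.9 ft from A (one-third of the span from the peak).
ΣM about A: B_y·16.6 − 3000·sin25°·11.9 − 2950·9.3 − (½·45.9·16.5)·13.9 = 0 → B_y = 47786.1/16.6 = 2878.68 ≈ 2879 lb.
ΣF_y = 0: A_y + 2878.68 − 3000·sin25° − 2950 − ½·45.9·16.5 = 0 → A_y = 1718 lb.
ΣF_x = 0: A_x + 3000·cos25° = 0 → A_x = -2719 lb.

A_x = -2719 lb, A_y = 1718 lb, B_y = 2879 lb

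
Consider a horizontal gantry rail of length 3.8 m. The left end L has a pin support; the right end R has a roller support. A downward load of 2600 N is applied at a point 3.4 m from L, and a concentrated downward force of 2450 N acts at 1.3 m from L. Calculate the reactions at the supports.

ΣM about L: R_y·3.8 − 2600·3.4 − 2450·1.3 = 0 → R_y = 12025/3.8 = 3164.47 ≈ 3164 N.
ΣF_y = 0: L_y + 3164.47 − 2600 − 2450 = 0 → L_y = 1886 N.
ΣF_x = 0: no horizontal applied forces, so L_x = 0.

L_x = 0, L_y = 1886 N, R_y = 3164 N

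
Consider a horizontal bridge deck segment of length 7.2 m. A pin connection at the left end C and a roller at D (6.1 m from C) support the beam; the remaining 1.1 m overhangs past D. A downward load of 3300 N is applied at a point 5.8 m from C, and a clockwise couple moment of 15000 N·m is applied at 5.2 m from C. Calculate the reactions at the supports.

Moments about C: D_y·6.1 − 3300·5.8 − 15000 = 0 → D_y = 34140/6.1 = 5596.72 ≈ 5597 N.
ΣF_y = 0: C_y + 5596.72 − 3300 = 0 → C_y = -2297 N.
ΣF_x = 0: no horizontal applied forces, so C_x = 0.

C_x = 0, C_y = -2297 N, D_y = 5597 N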